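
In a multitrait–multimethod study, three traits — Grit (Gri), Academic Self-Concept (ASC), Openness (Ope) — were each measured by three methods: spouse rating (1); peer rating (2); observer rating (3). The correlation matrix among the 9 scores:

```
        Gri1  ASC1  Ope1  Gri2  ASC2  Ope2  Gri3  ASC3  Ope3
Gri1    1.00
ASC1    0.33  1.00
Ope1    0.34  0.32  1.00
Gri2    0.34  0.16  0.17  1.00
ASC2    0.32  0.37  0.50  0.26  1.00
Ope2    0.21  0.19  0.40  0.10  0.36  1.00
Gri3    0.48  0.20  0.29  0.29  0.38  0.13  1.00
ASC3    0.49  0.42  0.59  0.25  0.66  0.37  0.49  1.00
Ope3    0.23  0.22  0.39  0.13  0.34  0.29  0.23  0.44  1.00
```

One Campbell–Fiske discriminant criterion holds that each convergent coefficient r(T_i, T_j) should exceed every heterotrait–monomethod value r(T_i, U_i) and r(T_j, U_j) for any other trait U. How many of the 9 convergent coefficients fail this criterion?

6

Each convergent coefficient versus the relevant comparison correlations:
Gri (methods 1·2): 0.34 vs {0.33, 0.26, 0.34, 0.10} → fail.
Gri (methods 1·3): 0.48 vs {0.33, 0.49, 0.34, 0.23} → fail.
Gri (methods 2·3): 0.29 vs {0.26, 0.49, 0.10, 0.23} → fail.
ASC (methods 1·2): 0.37 vs {0.33, 0.26, 0.32, 0.36} → pass.
ASC (methods 1·3): 0.42 vs {0.33, 0.49, 0.32, 0.44} → fail.
ASC (methods 2·3): 0.66 vs {0.26, 0.49, 0.36, 0.44} → pass.
Ope (methods 1·2): 0.40 vs {0.34, 0.10, 0.32, 0.36} → pass.
Ope (methods 1·3): 0.39 vs {0.34, 0.23, 0.32, 0.44} → fail.
Ope (methods 2·3): 0.29 vs {0.10, 0.23, 0.36, 0.44} → fail.
6 of 9 fail.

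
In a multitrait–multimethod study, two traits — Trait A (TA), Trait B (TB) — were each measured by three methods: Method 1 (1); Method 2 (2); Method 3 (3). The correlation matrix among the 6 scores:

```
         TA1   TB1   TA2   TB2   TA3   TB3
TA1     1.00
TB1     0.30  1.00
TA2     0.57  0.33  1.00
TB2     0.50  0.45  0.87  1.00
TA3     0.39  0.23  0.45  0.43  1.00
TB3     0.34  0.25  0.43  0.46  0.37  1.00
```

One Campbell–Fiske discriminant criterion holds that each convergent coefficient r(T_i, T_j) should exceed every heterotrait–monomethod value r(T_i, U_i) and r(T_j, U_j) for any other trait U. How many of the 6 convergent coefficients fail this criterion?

Each convergent coefficient versus the relevant comparison correlations:
TA (methods 1·2): 0.57 vs {0.30, 0.87} → fail.
TA (methods 1·3): 0.39 vs {0.30, 0.37} → pass.
TA (methods 2·3): 0.45 vs {0.87, 0.37} → fail.
TB (methods 1·2): 0.45 vs {0.30, 0.87} → fail.
TB (methods 1·3): 0.25 vs {0.30, 0.37} → fail.
TB (methods 2·3): 0.46 vs {0.87, 0.37} → fail.
5 of 6 fail.

5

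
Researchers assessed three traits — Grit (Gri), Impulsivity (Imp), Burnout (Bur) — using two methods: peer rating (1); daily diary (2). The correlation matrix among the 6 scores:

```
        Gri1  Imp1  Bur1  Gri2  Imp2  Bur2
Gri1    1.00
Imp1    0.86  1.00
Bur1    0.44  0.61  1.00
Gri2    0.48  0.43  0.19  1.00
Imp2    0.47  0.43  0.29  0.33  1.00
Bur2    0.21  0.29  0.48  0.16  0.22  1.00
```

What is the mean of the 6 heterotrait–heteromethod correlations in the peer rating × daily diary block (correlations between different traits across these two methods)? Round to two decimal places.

HTHM values (method 1 × method 2): 0.47, 0.21, 0.43, 0.29, 0.19, 0.29; mean = 1.88/6 = 0.31.

0.31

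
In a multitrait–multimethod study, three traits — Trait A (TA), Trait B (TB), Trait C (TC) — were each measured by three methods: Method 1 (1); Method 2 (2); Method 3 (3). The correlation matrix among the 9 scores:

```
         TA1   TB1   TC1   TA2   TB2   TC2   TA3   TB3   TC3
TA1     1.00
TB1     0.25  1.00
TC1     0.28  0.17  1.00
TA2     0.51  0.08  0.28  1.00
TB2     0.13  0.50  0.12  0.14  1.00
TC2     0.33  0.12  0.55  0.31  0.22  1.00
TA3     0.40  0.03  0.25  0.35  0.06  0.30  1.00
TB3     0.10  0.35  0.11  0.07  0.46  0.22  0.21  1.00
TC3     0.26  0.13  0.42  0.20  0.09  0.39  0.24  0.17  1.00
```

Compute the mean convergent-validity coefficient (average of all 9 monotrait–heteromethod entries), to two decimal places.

Convergent values: 0.51, 0.40, 0.35, 0.50, 0.35, 0.46, 0.55, 0.42, 0.39; mean = 3.93/9 = 0.44.

0.44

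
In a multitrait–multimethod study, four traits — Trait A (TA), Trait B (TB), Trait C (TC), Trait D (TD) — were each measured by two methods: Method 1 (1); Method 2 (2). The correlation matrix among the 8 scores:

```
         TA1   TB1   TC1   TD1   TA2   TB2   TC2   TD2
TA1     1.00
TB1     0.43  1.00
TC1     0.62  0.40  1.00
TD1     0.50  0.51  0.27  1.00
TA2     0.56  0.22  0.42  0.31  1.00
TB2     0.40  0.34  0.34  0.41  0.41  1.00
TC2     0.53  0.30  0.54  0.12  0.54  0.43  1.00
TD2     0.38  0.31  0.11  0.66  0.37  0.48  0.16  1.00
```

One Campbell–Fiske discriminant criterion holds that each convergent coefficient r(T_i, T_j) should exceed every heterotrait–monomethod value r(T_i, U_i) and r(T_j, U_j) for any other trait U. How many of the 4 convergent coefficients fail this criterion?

3

Convergent coefficients and their comparison sets:
TA (methods 1·2): 0.56 vs {0.43, 0.41, 0.62, 0.54, 0.50, 0.37} → fail.
TB (methods 1·2): 0.34 vs {0.43, 0.41, 0.40, 0.43, 0.51, 0.48} → fail.
TC (methods 1·2): 0.54 vs {0.62, 0.54, 0.40, 0.43, 0.27, 0.16} → fail.
TD (methods 1·2): 0.66 vs {0.50, 0.37, 0.51, 0.48, 0.27, 0.16} → pass.
3 of 4 fail.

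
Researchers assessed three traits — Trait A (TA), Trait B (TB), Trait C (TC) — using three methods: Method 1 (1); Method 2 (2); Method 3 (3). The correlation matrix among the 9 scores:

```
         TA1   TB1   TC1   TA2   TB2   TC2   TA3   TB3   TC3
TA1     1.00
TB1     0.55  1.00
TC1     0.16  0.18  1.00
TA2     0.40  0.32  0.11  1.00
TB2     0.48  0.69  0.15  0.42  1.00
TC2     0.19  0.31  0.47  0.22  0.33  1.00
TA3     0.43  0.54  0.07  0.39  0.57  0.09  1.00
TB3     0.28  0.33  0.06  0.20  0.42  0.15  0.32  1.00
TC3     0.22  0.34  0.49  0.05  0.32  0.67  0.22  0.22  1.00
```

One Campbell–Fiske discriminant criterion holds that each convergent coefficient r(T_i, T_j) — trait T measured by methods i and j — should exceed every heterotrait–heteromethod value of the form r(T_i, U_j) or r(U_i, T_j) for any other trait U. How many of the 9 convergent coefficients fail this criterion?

Convergent coefficients and their comparison sets:
TA (methods 1·2): 0.40 vs {0.48, 0.32, 0.19, 0.11} → fail.
TA (methods 1·3): 0.43 vs {0.28, 0.54, 0.22, 0.07} → fail.
TA (methods 2·3): 0.39 vs {0.20, 0.57, 0.05, 0.09} → fail.
TB (methods 1·2): 0.69 vs {0.32, 0.48, 0.31, 0.15} → pass.
TB (methods 1·3): 0.33 vs {0.54, 0.28, 0.34, 0.06} → fail.
TB (methods 2·3): 0.42 vs {0.57, 0.20, 0.32, 0.15} → fail.
TC (methods 1·2): 0.47 vs {0.11, 0.19, 0.15, 0.31} → pass.
TC (methods 1·3): 0.49 vs {0.07, 0.22, 0.06, 0.34} → pass.
TC (methods 2·3): 0.67 vs {0.09, 0.05, 0.15, 0.32} → pass.
5 of 9 fail.

5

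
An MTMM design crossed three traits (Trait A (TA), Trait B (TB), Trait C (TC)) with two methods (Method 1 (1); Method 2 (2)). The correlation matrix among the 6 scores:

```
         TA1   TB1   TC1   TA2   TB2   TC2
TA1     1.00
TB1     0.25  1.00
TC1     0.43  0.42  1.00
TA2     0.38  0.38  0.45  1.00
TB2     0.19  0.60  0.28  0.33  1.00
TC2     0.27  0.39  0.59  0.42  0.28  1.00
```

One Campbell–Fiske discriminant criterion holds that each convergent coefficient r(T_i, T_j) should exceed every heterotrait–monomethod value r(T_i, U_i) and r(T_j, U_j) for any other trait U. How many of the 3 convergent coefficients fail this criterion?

Checking each validity diagonal entry against its comparison values:
TA (methods 1·2): 0.38 vs {0.25, 0.33, 0.43, 0.42} → fail.
TB (methods 1·2): 0.60 vs {0.25, 0.33, 0.42, 0.28} → pass.
TC (methods 1·2): 0.59 vs {0.43, 0.42, 0.42, 0.28} → pass.
1 of 3 fail.

1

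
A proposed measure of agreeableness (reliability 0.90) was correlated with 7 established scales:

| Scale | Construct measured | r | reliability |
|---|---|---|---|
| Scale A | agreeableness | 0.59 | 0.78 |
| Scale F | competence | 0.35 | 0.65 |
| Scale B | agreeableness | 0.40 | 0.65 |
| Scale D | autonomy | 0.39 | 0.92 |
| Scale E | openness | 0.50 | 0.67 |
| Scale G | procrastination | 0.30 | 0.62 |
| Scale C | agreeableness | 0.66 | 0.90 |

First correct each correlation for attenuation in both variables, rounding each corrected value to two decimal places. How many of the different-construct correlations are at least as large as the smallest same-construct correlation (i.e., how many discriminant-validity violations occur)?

Disattenuated r (r / √(r_scale · r_new)):
  Scale A (conv): 0.59 / √(0.78·0.90) = 0.70
  Scale F (disc): 0.35 / √(0.65·0.90) = 0.46
  Scale B (conv): 0.40 / √(0.65·0.90) = 0.52
  Scale D (disc): 0.39 / √(0.92·0.90) = 0.43
  Scale E (disc): 0.50 / √(0.67·0.90) = 0.64
  Scale G (disc): 0.30 / √(0.62·0.90) = 0.40
  Scale C (conv): 0.66 / √(0.90·0.90) = 0.73
Smallest convergent = 0.52. Discriminant values: 0.46, 0.43, 0.64, 0.40; count ≥ 0.52 → 1.

1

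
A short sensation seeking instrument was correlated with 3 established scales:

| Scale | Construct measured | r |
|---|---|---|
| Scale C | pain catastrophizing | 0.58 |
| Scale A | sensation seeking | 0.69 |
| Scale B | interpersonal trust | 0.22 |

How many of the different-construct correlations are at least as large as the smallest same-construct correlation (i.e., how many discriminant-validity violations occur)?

Convergent (same construct = sensation seeking): Scale A.
Smallest convergent = 0.69. Discriminant values: 0.58, 0.22; count ≥ 0.69 → 0.

0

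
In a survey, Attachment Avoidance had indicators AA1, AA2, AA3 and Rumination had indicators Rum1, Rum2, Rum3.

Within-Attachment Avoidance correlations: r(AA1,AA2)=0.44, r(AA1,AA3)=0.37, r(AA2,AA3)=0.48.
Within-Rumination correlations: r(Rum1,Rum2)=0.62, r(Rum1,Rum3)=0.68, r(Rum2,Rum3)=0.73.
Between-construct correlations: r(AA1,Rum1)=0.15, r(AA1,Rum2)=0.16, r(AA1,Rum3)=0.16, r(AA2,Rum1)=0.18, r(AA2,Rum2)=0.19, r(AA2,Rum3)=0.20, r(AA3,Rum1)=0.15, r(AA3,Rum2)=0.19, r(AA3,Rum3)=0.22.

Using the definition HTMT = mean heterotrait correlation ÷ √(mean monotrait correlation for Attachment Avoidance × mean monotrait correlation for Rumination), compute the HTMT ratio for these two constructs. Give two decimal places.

0.33

Between-construct mean = 1.60/9 = 0.1778.
Mean within-AA = 1.29/3 = 0.4300; mean within-Rum = 2.03/3 = 0.6767.
Geometric mean = √(0.4300 × 0.6767) = 0.5394.
HTMT = 0.1778 / 0.5394 = 0.33.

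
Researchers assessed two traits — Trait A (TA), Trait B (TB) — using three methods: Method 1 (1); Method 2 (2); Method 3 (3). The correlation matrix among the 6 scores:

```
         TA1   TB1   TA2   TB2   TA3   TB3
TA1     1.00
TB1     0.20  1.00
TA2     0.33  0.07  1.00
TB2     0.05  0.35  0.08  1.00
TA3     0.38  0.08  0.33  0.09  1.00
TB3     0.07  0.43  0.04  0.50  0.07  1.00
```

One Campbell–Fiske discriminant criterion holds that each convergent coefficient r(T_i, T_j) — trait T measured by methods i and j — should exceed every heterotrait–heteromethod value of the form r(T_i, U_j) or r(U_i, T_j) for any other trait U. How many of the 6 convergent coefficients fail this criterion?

0

Each convergent coefficient versus the relevant comparison correlations:
TA (methods 1·2): 0.33 vs {0.05, 0.07} → pass.
TA (methods 1·3): 0.38 vs {0.07, 0.08} → pass.
TA (methods 2·3): 0.33 vs {0.04, 0.09} → pass.
TB (methods 1·2): 0.35 vs {0.07, 0.05} → pass.
TB (methods 1·3): 0.43 vs {0.08, 0.07} → pass.
TB (methods 2·3): 0.50 vs {0.09, 0.04} → pass.
0 of 6 fail.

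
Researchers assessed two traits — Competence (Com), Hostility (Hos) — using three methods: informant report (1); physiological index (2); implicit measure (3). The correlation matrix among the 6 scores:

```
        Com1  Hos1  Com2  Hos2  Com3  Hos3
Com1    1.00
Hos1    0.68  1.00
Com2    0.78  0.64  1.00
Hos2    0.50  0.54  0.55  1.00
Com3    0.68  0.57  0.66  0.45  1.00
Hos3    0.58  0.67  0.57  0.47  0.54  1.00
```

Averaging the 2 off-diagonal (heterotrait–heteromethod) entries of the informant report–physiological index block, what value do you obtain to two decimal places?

0.57

HTHM values (method 1 × method 2): 0.50, 0.64; mean = 1.14/2 = 0.57.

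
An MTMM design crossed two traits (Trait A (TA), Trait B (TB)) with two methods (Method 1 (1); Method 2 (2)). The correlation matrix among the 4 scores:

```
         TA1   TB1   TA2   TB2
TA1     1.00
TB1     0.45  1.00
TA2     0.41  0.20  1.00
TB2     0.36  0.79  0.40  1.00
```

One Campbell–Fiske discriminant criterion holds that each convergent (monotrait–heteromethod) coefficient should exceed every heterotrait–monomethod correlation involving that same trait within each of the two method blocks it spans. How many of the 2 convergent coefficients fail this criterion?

Each convergent coefficient versus the relevant comparison correlations:
TA (methods 1·2): 0.41 vs {0.45, 0.40} → fail.
TB (methods 1·2): 0.79 vs {0.45, 0.40} → pass.
1 of 2 fail.

1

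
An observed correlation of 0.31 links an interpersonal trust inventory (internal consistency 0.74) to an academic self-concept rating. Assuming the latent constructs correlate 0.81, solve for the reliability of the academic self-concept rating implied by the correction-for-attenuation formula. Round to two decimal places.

r_true = r_obs / √(r_xx · r_yy) ⇒ 0.81 = 0.31 / √(0.74 · r_yy).
√(0.74 · r_yy) = 0.31 / 0.81 = 0.3827; 0.74 · r_yy = 0.1465; r_yy = 0.1465 / 0.74 ≈ 0.20.

0.20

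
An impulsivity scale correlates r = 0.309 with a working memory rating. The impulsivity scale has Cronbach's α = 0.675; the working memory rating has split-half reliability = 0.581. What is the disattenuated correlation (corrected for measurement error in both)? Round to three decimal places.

r_true = r_obs / √(r_xx · r_yy) = 0.309 / √(0.675 × 0.581) = 0.309 / √0.392175 = 0.309 / 0.6262 ≈ 0.493.

0.493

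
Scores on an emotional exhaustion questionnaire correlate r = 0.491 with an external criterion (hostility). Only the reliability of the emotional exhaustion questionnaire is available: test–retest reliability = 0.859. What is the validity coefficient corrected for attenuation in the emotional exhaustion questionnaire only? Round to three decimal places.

0.530

Single correction: r_c = r_obs / √r_xx = 0.491 / √0.859 = 0.491 / 0.9268 ≈ 0.530.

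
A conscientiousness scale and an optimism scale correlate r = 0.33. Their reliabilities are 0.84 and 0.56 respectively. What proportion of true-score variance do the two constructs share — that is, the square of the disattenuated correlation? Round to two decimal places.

0.23

Disattenuated r = 0.33 / √(0.84 × 0.56) = 0.33 / 0.6859 = 0.4811.
Shared true-score variance = 0.4811² = 0.2315 ≈ 0.23.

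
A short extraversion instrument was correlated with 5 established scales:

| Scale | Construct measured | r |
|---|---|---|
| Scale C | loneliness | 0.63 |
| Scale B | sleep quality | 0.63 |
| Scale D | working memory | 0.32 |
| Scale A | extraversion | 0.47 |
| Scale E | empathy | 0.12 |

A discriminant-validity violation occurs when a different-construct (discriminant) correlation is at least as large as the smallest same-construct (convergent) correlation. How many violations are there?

2

Convergent (same construct = extraversion): Scale A.
Smallest convergent = 0.47. Discriminant values: 0.63, 0.63, 0.32, 0.12; count ≥ 0.47 → 2.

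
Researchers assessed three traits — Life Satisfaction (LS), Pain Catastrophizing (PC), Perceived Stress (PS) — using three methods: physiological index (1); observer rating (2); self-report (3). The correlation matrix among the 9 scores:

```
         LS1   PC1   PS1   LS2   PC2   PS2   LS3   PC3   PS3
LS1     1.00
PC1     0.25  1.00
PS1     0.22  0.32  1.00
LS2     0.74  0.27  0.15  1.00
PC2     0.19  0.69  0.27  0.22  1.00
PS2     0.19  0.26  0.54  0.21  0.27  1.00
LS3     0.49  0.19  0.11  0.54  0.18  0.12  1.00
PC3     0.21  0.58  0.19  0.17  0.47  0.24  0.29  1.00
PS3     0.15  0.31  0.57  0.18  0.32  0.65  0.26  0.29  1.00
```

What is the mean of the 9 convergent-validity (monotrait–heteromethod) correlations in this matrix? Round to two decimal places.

Convergent values: 0.74, 0.49, 0.54, 0.69, 0.58, 0.47, 0.54, 0.57, 0.65; mean = 5.27/9 = 0.59.

0.59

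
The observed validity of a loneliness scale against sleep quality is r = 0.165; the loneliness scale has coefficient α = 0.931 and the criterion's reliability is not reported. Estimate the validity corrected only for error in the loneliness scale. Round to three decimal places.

Single correction: r_c = r_obs / √r_xx = 0.165 / √0.931 = 0.165 / 0.9649 ≈ 0.171.

0.171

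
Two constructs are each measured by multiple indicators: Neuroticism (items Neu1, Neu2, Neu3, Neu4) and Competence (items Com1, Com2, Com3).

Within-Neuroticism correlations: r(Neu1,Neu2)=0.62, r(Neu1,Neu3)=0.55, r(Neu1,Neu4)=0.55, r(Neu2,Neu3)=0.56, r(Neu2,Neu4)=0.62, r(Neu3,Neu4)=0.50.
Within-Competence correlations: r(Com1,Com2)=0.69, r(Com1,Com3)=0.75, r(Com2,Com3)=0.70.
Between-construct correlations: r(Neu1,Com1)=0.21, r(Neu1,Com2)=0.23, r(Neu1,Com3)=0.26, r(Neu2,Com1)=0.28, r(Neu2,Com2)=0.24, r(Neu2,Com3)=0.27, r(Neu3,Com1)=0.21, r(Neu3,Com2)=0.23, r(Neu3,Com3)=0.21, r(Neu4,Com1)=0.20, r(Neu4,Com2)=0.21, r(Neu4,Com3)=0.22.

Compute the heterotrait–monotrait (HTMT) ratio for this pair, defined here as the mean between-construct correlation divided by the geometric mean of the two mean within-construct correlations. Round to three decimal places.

0.363

Mean heterotrait r = 2.77/12 = 0.2308.
Mean within-Neu = 3.40/6 = 0.5667; mean within-Com = 2.14/3 = 0.7133.
Geometric mean = √(0.5667 × 0.7133) = 0.6358.
HTMT = 0.2308 / 0.6358 = 0.363.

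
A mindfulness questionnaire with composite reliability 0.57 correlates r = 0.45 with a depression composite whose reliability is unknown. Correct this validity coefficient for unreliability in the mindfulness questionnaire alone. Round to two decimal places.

Single correction: r_c = r_obs / √r_xx = 0.45 / √0.57 = 0.45 / 0.7550 ≈ 0.60.

0.60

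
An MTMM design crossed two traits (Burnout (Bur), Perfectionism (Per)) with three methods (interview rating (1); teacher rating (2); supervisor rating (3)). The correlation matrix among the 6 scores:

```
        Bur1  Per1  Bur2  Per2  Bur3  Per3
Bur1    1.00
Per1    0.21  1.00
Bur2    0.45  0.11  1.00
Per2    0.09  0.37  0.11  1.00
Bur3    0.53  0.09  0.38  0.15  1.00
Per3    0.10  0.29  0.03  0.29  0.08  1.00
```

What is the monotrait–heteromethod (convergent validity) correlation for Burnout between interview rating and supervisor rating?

0.53

Same trait (Bur), different methods: r(Bur1, Bur3) = 0.53.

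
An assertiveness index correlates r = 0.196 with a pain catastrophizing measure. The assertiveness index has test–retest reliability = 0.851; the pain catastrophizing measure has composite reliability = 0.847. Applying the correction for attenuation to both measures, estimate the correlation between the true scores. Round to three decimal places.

r_true = r_obs / √(r_xx · r_yy) = 0.196 / √(0.851 × 0.847) = 0.196 / √0.720797 = 0.196 / 0.8490 ≈ 0.231.

0.231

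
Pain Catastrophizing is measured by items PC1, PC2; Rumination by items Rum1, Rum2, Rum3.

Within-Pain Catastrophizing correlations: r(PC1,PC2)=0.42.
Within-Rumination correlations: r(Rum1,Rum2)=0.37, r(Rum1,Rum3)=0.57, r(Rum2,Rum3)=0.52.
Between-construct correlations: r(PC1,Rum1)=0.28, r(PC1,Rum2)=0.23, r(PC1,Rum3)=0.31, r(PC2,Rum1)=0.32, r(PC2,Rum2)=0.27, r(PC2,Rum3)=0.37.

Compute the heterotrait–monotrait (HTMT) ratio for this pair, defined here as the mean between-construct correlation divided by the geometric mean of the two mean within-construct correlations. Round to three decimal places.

Between-construct mean = 1.78/6 = 0.2967.
Mean within-PC = 0.42/1 = 0.4200; mean within-Rum = 1.46/3 = 0.4867.
Geometric mean = √(0.4200 × 0.4867) = 0.4521.
HTMT = 0.2967 / 0.4521 = 0.656.

0.656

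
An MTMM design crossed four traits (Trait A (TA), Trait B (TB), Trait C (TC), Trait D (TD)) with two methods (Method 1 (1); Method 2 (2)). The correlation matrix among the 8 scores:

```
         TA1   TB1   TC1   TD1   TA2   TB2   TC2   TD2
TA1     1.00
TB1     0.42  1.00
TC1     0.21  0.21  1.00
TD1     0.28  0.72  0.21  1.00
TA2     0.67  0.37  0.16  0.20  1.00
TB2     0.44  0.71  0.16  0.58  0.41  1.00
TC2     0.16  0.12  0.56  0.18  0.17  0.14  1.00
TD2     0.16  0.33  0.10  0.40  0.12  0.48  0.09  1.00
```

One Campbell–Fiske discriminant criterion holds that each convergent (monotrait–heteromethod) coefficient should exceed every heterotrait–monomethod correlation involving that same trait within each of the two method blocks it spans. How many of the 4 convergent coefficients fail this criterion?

Checking each validity diagonal entry against its comparison values:
TA (methods 1·2): 0.67 vs {0.42, 0.41, 0.21, 0.17, 0.28, 0.12} → pass.
TB (methods 1·2): 0.71 vs {0.42, 0.41, 0.21, 0.14, 0.72, 0.48} → fail.
TC (methods 1·2): 0.56 vs {0.21, 0.17, 0.21, 0.14, 0.21, 0.09} → pass.
TD (methods 1·2): 0.40 vs {0.28, 0.12, 0.72, 0.48, 0.21, 0.09} → fail.
2 of 4 fail.

2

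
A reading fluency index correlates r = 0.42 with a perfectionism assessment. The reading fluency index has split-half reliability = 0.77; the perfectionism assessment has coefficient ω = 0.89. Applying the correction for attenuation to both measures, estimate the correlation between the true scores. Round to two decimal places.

r_true = r_obs / √(r_xx · r_yy) = 0.42 / √(0.77 × 0.89) = 0.42 / √0.6853 = 0.42 / 0.8278 ≈ 0.51.

0.51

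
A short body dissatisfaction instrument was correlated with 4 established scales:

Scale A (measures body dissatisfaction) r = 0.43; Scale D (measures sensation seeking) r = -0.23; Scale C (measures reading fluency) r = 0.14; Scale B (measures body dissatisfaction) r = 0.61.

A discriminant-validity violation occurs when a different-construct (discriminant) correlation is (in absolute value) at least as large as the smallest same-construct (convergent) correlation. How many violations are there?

Convergent (same construct = body dissatisfaction): Scale A, Scale B.
Smallest convergent = 0.43. Discriminant |r|: 0.23, 0.14; count ≥ 0.43 → 0.

0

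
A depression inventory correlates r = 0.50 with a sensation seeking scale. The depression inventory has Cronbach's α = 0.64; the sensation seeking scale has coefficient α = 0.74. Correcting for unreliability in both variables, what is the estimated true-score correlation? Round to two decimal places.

r_true = r_obs / √(r_xx · r_yy) = 0.50 / √(0.64 × 0.74) = 0.50 / √0.4736 = 0.50 / 0.6882 ≈ 0.73.

0.73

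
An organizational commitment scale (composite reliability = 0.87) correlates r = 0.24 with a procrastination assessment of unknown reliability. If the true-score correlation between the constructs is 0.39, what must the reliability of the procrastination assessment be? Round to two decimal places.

r_true = r_obs / √(r_xx · r_yy) ⇒ 0.39 = 0.24 / √(0.87 · r_yy).
√(0.87 · r_yy) = 0.24 / 0.39 = 0.6154; 0.87 · r_yy = 0.3787; r_yy = 0.3787 / 0.87 ≈ 0.44.

0.44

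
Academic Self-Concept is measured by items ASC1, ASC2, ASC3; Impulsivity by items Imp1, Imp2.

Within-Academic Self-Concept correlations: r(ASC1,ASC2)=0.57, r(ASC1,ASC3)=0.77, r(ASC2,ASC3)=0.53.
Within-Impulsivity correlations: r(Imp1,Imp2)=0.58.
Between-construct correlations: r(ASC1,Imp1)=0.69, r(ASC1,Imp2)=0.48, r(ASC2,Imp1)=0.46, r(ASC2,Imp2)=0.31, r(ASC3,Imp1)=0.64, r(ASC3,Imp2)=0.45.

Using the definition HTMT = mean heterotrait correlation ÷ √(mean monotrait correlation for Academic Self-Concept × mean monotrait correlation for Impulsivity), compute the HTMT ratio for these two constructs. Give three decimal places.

0.840

Between-construct mean = 3.03/6 = 0.5050.
Mean within-ASC = 1.87/3 = 0.6233; mean within-Imp = 0.58/1 = 0.5800.
Geometric mean = √(0.6233 × 0.5800) = 0.6013.
HTMT = 0.5050 / 0.6013 = 0.840.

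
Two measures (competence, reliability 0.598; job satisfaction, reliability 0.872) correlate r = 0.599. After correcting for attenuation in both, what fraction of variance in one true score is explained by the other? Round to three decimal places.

Disattenuated r = 0.599 / √(0.598 × 0.872) = 0.599 / 0.7221 = 0.8295.
Shared true-score variance = 0.8295² = 0.6881 ≈ 0.688.

0.688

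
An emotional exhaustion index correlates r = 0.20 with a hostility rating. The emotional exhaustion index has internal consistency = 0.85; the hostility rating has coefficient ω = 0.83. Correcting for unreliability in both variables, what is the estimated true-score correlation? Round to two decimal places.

r_true = r_obs / √(r_xx · r_yy) = 0.20 / √(0.85 × 0.83) = 0.20 / √0.7055 = 0.20 / 0.8399 ≈ 0.24.

0.24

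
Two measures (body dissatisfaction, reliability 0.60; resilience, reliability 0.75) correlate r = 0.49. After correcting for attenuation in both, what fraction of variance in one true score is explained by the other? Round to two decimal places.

Disattenuated r = 0.49 / √(0.60 × 0.75) = 0.49 / 0.6708 = 0.7305.
Shared true-score variance = 0.7305² = 0.5336 ≈ 0.53.

0.53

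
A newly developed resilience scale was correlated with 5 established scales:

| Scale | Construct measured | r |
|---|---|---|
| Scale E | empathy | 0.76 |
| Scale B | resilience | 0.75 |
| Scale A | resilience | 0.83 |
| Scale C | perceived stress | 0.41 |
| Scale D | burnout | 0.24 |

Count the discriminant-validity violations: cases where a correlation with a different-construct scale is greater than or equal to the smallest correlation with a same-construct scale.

1

Convergent (same construct = resilience): Scale B, Scale A.
Smallest convergent = 0.75. Discriminant values: 0.76, 0.41, 0.24; count ≥ 0.75 → 1.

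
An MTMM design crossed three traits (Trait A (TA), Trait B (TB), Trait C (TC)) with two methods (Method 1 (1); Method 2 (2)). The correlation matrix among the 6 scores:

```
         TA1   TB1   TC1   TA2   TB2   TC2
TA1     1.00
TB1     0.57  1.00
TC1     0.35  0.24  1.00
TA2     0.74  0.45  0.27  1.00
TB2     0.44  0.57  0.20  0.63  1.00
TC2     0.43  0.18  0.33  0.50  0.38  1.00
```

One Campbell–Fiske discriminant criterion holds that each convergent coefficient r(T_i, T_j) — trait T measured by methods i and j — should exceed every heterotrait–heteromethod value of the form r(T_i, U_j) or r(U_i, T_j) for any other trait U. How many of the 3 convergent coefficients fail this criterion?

1

Convergent coefficients and their comparison sets:
TA (methods 1·2): 0.74 vs {0.44, 0.45, 0.43, 0.27} → pass.
TB (methods 1·2): 0.57 vs {0.45, 0.44, 0.18, 0.20} → pass.
TC (methods 1·2): 0.33 vs {0.27, 0.43, 0.20, 0.18} → fail.
1 of 3 fail.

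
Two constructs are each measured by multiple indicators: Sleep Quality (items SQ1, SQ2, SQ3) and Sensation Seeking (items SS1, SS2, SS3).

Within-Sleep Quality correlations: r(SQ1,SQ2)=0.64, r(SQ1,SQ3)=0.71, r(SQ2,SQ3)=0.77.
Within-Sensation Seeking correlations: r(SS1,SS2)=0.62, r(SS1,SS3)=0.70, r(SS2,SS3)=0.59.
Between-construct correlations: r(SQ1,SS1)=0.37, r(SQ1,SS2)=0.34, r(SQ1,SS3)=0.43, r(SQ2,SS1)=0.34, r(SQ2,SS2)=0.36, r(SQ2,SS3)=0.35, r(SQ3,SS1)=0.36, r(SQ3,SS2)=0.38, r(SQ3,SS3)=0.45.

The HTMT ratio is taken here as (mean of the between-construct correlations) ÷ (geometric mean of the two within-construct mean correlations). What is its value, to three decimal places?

Between-construct mean = 3.38/9 = 0.3756.
Mean within-SQ = 2.12/3 = 0.7067; mean within-SS = 1.91/3 = 0.6367.
Geometric mean = √(0.7067 × 0.6367) = 0.6708.
HTMT = 0.3756 / 0.6708 = 0.560.

0.560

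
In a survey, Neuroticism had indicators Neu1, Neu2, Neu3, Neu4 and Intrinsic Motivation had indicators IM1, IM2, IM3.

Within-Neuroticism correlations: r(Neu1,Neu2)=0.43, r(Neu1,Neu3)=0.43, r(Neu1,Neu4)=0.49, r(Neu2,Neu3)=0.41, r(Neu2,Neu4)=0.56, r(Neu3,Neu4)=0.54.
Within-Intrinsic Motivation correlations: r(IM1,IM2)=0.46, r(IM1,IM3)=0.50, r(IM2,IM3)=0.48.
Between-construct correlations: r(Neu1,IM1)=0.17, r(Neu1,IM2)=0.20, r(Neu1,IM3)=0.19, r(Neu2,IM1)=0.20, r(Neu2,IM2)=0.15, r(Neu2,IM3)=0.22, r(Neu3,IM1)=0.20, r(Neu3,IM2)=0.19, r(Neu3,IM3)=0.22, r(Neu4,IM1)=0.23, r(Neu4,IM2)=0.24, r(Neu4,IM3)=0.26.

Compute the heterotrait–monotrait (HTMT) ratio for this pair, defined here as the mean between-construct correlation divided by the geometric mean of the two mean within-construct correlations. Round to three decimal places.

Mean heterotrait r = 2.47/12 = 0.2058.
Mean within-Neu = 2.86/6 = 0.4767; mean within-IM = 1.44/3 = 0.4800.
Geometric mean = √(0.4767 × 0.4800) = 0.4783.
HTMT = 0.2058 / 0.4783 = 0.430.

0.430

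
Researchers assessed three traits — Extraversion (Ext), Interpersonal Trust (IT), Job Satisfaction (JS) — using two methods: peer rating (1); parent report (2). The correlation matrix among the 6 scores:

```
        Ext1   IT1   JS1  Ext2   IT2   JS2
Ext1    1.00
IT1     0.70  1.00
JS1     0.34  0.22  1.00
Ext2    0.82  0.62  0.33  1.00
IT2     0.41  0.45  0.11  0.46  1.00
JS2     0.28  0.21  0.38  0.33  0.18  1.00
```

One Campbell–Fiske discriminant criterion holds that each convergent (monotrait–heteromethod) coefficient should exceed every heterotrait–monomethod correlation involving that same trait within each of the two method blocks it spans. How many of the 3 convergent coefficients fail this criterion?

1

Checking each validity diagonal entry against its comparison values:
Ext (methods 1·2): 0.82 vs {0.70, 0.46, 0.34, 0.33} → pass.
IT (methods 1·2): 0.45 vs {0.70, 0.46, 0.22, 0.18} → fail.
JS (methods 1·2): 0.38 vs {0.34, 0.33, 0.22, 0.18} → pass.
1 of 3 fail.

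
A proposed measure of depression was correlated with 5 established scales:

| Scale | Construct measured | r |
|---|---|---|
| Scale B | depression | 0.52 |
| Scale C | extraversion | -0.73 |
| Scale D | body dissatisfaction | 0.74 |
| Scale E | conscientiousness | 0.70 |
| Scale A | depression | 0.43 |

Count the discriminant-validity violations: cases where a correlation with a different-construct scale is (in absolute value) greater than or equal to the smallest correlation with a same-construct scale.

Convergent (same construct = depression): Scale B, Scale A.
Smallest convergent = 0.43. Discriminant |r|: 0.73, 0.74, 0.70; count ≥ 0.43 → 3.

3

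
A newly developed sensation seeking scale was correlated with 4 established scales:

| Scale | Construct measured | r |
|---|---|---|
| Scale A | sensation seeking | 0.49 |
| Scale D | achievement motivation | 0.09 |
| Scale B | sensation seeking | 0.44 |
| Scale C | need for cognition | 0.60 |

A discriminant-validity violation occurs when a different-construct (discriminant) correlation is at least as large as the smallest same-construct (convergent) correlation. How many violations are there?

Convergent (same construct = sensation seeking): Scale A, Scale B.
Smallest convergent = 0.44. Discriminant values: 0.09, 0.60; count ≥ 0.44 → 1.

1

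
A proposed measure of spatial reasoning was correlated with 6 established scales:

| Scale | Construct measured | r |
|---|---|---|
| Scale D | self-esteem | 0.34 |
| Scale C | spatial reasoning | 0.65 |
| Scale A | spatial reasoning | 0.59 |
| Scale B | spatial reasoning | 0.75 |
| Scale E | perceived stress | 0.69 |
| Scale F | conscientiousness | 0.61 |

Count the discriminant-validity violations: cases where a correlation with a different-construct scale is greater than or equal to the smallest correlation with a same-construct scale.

Convergent (same construct = spatial reasoning): Scale C, Scale A, Scale B.
Smallest convergent = 0.59. Discriminant values: 0.34, 0.69, 0.61; count ≥ 0.59 → 2.

2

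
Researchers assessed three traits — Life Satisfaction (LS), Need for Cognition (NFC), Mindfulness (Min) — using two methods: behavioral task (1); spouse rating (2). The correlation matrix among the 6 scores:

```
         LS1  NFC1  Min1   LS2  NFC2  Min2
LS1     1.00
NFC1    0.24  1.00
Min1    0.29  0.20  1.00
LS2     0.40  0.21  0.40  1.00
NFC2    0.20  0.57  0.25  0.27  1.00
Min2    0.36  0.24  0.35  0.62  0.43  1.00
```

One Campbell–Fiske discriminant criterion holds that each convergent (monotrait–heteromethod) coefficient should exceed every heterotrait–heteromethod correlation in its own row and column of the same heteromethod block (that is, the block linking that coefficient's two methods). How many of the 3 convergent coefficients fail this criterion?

2

Checking each validity diagonal entry against its comparison values:
LS (methods 1·2): 0.40 vs {0.20, 0.21, 0.36, 0.40} → fail.
NFC (methods 1·2): 0.57 vs {0.21, 0.20, 0.24, 0.25} → pass.
Min (methods 1·2): 0.35 vs {0.40, 0.36, 0.25, 0.24} → fail.
2 of 3 fail.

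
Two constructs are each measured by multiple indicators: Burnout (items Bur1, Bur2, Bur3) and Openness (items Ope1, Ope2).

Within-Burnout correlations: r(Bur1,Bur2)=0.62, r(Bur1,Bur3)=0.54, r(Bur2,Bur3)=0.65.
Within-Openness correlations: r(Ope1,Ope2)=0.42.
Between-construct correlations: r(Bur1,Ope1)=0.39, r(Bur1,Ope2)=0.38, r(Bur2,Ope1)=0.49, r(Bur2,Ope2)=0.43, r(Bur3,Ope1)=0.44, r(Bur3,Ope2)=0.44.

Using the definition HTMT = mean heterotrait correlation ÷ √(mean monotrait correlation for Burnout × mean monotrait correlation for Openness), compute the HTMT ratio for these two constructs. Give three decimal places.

Between-construct mean = 2.57/6 = 0.4283.
Mean within-Bur = 1.81/3 = 0.6033; mean within-Ope = 0.42/1 = 0.4200.
Geometric mean = √(0.6033 × 0.4200) = 0.5034.
HTMT = 0.4283 / 0.5034 = 0.851.

0.851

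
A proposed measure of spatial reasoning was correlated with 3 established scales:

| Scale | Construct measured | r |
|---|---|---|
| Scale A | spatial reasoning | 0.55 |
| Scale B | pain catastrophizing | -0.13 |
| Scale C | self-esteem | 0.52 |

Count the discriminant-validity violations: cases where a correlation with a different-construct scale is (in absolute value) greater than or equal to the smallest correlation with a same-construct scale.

Convergent (same construct = spatial reasoning): Scale A.
Smallest convergent = 0.55. Discriminant |r|: 0.13, 0.52; count ≥ 0.55 → 0.

0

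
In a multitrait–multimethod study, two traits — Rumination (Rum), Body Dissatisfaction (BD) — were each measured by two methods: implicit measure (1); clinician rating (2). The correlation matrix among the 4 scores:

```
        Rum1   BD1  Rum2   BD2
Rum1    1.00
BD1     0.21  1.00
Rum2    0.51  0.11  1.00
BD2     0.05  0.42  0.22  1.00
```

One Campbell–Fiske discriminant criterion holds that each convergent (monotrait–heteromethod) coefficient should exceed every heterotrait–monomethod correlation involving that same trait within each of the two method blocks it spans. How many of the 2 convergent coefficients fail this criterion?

Each convergent coefficient versus the relevant comparison correlations:
Rum (methods 1·2): 0.51 vs {0.21, 0.22} → pass.
BD (methods 1·2): 0.42 vs {0.21, 0.22} → pass.
0 of 2 fail.

0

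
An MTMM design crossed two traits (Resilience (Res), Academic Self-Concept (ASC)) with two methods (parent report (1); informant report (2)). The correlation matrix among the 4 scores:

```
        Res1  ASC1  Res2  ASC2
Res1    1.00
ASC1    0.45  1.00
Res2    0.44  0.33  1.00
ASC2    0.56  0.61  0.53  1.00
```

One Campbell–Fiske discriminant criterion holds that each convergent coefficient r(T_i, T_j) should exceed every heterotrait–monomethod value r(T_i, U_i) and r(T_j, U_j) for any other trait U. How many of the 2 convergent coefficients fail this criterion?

Each convergent coefficient versus the relevant comparison correlations:
Res (methods 1·2): 0.44 vs {0.45, 0.53} → fail.
ASC (methods 1·2): 0.61 vs {0.45, 0.53} → pass.
1 of 2 fail.

1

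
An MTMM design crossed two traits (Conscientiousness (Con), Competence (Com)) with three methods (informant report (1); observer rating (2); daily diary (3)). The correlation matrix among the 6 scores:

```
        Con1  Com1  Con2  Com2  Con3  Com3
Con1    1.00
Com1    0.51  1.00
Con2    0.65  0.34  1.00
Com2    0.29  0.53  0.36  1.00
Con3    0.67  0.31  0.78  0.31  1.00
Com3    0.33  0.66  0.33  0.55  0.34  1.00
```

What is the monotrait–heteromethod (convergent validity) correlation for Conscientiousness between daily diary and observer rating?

0.78

Same trait (Con), different methods: r(Con3, Con2) = 0.78.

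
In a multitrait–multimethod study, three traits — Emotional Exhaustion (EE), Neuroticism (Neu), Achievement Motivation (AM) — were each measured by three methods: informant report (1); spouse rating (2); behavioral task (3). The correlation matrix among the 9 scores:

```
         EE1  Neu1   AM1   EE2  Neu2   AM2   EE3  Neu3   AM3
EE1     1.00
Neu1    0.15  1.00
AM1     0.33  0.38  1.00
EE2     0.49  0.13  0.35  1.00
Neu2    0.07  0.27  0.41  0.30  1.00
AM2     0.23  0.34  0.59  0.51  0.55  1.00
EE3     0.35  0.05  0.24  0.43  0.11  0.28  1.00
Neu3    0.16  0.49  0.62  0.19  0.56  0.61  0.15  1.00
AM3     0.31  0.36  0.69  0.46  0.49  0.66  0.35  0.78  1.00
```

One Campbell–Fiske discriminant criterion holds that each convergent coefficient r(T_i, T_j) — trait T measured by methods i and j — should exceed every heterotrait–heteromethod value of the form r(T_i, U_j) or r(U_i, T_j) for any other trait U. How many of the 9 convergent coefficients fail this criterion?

4

Each convergent coefficient versus the relevant comparison correlations:
EE (methods 1·2): 0.49 vs {0.07, 0.13, 0.23, 0.35} → pass.
EE (methods 1·3): 0.35 vs {0.16, 0.05, 0.31, 0.24} → pass.
EE (methods 2·3): 0.43 vs {0.19, 0.11, 0.46, 0.28} → fail.
Neu (methods 1·2): 0.27 vs {0.13, 0.07, 0.34, 0.41} → fail.
Neu (methods 1·3): 0.49 vs {0.05, 0.16, 0.36, 0.62} → fail.
Neu (methods 2·3): 0.56 vs {0.11, 0.19, 0.49, 0.61} → fail.
AM (methods 1·2): 0.59 vs {0.35, 0.23, 0.41, 0.34} → pass.
AM (methods 1·3): 0.69 vs {0.24, 0.31, 0.62, 0.36} → pass.
AM (methods 2·3): 0.66 vs {0.28, 0.46, 0.61, 0.49} → pass.
4 of 9 fail.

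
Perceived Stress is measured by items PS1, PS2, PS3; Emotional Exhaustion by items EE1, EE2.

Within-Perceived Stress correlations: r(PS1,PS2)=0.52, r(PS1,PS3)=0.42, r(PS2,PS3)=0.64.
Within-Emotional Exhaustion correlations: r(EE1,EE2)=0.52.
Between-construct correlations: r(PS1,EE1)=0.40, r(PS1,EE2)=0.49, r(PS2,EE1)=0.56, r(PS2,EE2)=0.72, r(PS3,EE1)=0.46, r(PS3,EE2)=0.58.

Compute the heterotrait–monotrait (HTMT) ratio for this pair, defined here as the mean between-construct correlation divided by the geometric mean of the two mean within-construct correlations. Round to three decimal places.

1.022

Mean between = 3.21/6 = 0.5350.
Mean within-PS = 1.58/3 = 0.5267; mean within-EE = 0.52/1 = 0.5200.
Geometric mean = √(0.5267 × 0.5200) = 0.5233.
HTMT = 0.5350 / 0.5233 = 1.022.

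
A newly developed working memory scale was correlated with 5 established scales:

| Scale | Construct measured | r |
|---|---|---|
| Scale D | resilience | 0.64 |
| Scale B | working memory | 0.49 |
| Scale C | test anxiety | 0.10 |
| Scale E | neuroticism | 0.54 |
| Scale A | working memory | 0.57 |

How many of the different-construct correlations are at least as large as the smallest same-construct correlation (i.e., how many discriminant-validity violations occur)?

2

Convergent (same construct = working memory): Scale B, Scale A.
Smallest convergent = 0.49. Discriminant values: 0.64, 0.10, 0.54; count ≥ 0.49 → 2.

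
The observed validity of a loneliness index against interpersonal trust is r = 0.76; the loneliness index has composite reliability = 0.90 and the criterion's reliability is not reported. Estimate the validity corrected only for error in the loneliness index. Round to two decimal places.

Single correction: r_c = r_obs / √r_xx = 0.76 / √0.90 = 0.76 / 0.9487 ≈ 0.80.

0.80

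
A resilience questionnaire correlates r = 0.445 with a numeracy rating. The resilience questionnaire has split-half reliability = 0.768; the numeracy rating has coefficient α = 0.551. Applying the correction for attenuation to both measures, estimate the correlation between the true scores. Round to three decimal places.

r_true = r_obs / √(r_xx · r_yy) = 0.445 / √(0.768 × 0.551) = 0.445 / √0.423168 = 0.445 / 0.6505 ≈ 0.684.

0.684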